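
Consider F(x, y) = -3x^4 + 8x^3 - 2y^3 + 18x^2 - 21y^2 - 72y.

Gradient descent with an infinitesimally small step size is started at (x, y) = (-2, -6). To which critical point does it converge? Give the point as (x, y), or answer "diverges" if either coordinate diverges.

F is separable, so gradient descent decouples: x follows -∂F/∂x, y follows -∂F/∂y.
∂F/∂x = -12x(x - 3)(x + 1); at x=-2 this is 120, so x decreases.
∂F/∂y = -6(y + 3)(y + 4); at y=-6 this is -36, so y increases.
The x-coordinate has no critical point in that direction and runs off to infinity.

diverges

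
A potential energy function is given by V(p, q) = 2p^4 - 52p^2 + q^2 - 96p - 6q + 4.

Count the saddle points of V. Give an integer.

1

V separates as a function of p plus a function of q, so ∇V=0 decouples.
∂V/∂p = 8(p - 4)(p + 1)(p + 3) = 0 at p ∈ {-3, -1, 4}; ∂V/∂q = 2(q - 3) = 0 at q ∈ {3}.
The Hessian is diagonal: diag(V_pp, V_qq). Second derivatives: V_pp(-3)=112, V_pp(-1)=-80, V_pp(4)=280; V_qq(3)=2.
Saddle points occur where the two diagonal entries have opposite signs: (-1, 3). Count: 1.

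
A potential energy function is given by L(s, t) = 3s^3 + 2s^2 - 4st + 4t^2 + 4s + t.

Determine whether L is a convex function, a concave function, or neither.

neither

The term 3s^3 is cubic, so the Hessian is not constant.
∂²L/∂s² = 18s + 4, which takes both signs as s varies (negative for sufficiently negative s). A diagonal entry of the Hessian changing sign means the Hessian is neither positive- nor negative-semidefinite on all of R^2.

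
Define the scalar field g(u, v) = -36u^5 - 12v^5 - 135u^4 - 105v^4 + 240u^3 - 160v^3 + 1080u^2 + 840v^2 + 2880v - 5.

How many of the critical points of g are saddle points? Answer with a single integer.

8

g separates as a function of u plus a function of v, so ∇g=0 decouples.
∂g/∂u = -180u(u - 2)(u + 2)(u + 3) = 0 at u ∈ {-3, -2, 0, 2}; ∂g/∂v = -60(v - 2)(v + 2)(v + 3)(v + 4) = 0 at v ∈ {-4, -3, -2, 2}.
The Hessian is diagonal: diag(g_uu, g_vv). Second derivatives: g_uu(-3)=2700, g_uu(-2)=-1440, g_uu(0)=2160, g_uu(2)=-7200; g_vv(-4)=720, g_vv(-3)=-300, g_vv(-2)=480, g_vv(2)=-7200.
Saddle points occur where the two diagonal entries have opposite signs: (-3, -3), (-3, 2), (-2, -4), (-2, -2), (0, -3), (0, 2), (2, -4), (2, -2). Count: 8.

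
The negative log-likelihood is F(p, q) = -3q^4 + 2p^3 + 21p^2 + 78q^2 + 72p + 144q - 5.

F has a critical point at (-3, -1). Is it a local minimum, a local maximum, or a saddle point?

The mixed partial ∂²F/∂p∂q is 0, so the Hessian at any point is diag(F_pp, F_qq) = diag(6(2p + 7), 12(-3q^2 + 13)).
At (-3, -1): H = diag(6, 120).
Both eigenvalues are positive, so H is positive definite: a local minimum.

local minimum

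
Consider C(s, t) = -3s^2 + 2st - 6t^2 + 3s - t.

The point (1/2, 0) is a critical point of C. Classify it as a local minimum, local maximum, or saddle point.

The Hessian of C is constant: H = [[-6, 2], [2, -12]].
det(H) = (-6)·(-12) − 2² = 68.
det(H) > 0 and tr(H) = -18 < 0, so H is negative definite and the point is a local maximum.

local maximum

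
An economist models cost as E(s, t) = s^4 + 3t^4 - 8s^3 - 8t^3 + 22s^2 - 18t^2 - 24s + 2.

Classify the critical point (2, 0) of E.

local maximum

The mixed partial ∂²E/∂s∂t is 0, so the Hessian at any point is diag(E_ss, E_tt) = diag(4(3s^2 - 12s + 11), 12(3t^2 - 4t - 3)).
At (2, 0): H = diag(-4, -36).
Both eigenvalues are negative, so H is negative definite: a local maximum.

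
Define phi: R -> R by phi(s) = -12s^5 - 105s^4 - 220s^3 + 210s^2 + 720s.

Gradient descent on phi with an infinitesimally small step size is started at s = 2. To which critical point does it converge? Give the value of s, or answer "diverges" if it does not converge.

phi'(s) = -60(s - 1)(s + 1)(s + 3)(s + 4), so phi'(2) = -5400.
Gradient descent moves in the -phi' direction, i.e. s is increasing.
There is no critical point above s=2, and phi' keeps the same sign, so the iterate runs off to +∞.

diverges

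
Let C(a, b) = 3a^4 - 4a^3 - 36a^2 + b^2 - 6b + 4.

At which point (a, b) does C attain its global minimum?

(3, 3)

C(a,b) separates as P(a) + Q(b) + 4, so its minimum is min P + min Q + 4.
P'(a) = 12a(a - 3)(a + 2) vanishes at a ∈ {-2, 0, 3}; Q'(b) = 2b - 6 vanishes at b ∈ {3}.
Local minima of P (where P''>0): P(-2)=-64, P(3)=-189. Local minima of Q: Q(3)=-9.
So the global minimum of C is P(3) + Q(3) + 4 = -189 − 9 + 4 = -194, attained at (3, 3).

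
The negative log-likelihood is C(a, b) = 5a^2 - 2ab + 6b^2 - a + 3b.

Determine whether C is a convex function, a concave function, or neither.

C is quadratic, so its Hessian is the constant matrix H = [[10, -2], [-2, 12]].
det(H) = 116, tr(H) = 22.
det(H) > 0 and tr(H) > 0, so H is positive definite everywhere: convex.

convex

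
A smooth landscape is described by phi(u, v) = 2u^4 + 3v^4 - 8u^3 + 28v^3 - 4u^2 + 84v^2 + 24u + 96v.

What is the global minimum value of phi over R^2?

phi(u,v) separates as P(u) + Q(v), so its minimum is min P + min Q.
P'(u) = 8(u - 3)(u - 1)(u + 1) vanishes at u ∈ {-1, 1, 3}; Q'(v) = 12(v + 1)(v + 2)(v + 4) vanishes at v ∈ {-4, -2, -1}.
Local minima of P (where P''>0): P(-1)=-18, P(3)=-18. Local minima of Q: Q(-4)=-64, Q(-1)=-37.
So the global minimum of phi is P(-1) + Q(-4) = -18 − 64 = -82, attained at (-1, -4).

-82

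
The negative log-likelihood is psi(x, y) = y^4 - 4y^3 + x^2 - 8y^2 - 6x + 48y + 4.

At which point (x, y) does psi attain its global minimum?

(3, -2)

psi(x,y) separates as P(x) + Q(y) + 4, so its minimum is min P + min Q + 4.
P'(x) = 2x - 6 vanishes at x ∈ {3}; Q'(y) = 4(y - 3)(y - 2)(y + 2) vanishes at y ∈ {-2, 2, 3}.
Local minima of P (where P''>0): P(3)=-9. Local minima of Q: Q(-2)=-80, Q(3)=45.
So the global minimum of psi is P(3) + Q(-2) + 4 = -9 − 80 + 4 = -85, attained at (3, -2).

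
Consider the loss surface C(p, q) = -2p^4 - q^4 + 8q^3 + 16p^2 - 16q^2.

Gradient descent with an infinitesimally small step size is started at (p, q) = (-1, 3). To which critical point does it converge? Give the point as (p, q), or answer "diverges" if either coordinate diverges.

C is separable, so gradient descent decouples: p follows -∂C/∂p, q follows -∂C/∂q.
∂C/∂p = -8p(p - 2)(p + 2); at p=-1 this is -24, so p increases.
∂C/∂q = -4q(q - 4)(q - 2); at q=3 this is 12, so q decreases.
p converges to its nearest critical value 0 (a local min of the p-part); q converges to 2. The iterate converges to (0, 2).

(0, 2)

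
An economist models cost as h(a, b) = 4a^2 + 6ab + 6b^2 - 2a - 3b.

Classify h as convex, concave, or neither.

h is quadratic, so its Hessian is the constant matrix H = [[8, 6], [6, 12]].
det(H) = 60, tr(H) = 20.
det(H) > 0 and tr(H) > 0, so H is positive definite everywhere: convex.

convex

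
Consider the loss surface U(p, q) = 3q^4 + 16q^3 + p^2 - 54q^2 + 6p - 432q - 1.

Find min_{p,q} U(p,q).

-1117

U(p,q) separates as A(p) + B(q) − 1, so its minimum is min A + min B − 1.
A'(p) = 2p + 6 vanishes at p ∈ {-3}; B'(q) = 12(q - 3)(q + 3)(q + 4) vanishes at q ∈ {-4, -3, 3}.
Local minima of A (where A''>0): A(-3)=-9. Local minima of B: B(-4)=608, B(3)=-1107.
So the global minimum of U is A(-3) + B(3) − 1 = -9 − 1107 − 1 = -1117, attained at (-3, 3).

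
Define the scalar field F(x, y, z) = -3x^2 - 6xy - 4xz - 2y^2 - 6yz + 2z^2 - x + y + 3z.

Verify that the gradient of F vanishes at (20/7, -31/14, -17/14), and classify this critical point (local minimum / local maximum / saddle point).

saddle point

∇F = (-6x - 6y - 4z - 1, -6x - 4y - 6z + 1, -4x - 6y + 4z + 3); substituting (20/7, -31/14, -17/14) gives ∇F = (0, 0, 0), so (20/7, -31/14, -17/14) is indeed a critical point.
The Hessian is constant: H = [[-6, -6, -4], [-6, -4, -6], [-4, -6, 4]].
Leading principal minors: Δ₁ = -6, Δ₂ = -12, Δ₃ = -56.
The minors fit neither the all-positive nor the alternating-sign pattern, so H is indefinite: a saddle point.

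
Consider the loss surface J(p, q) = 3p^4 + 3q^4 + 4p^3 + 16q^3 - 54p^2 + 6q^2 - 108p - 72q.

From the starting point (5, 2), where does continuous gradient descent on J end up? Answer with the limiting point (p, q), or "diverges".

J is separable, so gradient descent decouples: p follows -∂J/∂p, q follows -∂J/∂q.
∂J/∂p = 12(p - 3)(p + 1)(p + 3); at p=5 this is 1152, so p decreases.
∂J/∂q = 12(q - 1)(q + 2)(q + 3); at q=2 this is 240, so q decreases.
p converges to its nearest critical value 3 (a local min of the p-part); q converges to 1. The iterate converges to (3, 1).

(3, 1)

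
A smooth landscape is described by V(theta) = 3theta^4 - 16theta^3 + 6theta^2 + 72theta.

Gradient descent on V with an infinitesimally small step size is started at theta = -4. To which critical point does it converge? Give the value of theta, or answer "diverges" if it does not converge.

-1

V'(theta) = 12(theta - 3)(theta - 2)(theta + 1), so V'(-4) = -1512.
Gradient descent moves in the -V' direction, i.e. theta is increasing.
The nearest critical point in that direction is theta = -1, where V'' = 144 > 0 (a local minimum). The iterate converges there.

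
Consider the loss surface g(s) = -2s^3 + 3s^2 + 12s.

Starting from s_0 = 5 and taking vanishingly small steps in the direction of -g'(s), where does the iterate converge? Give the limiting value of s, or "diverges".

g'(s) = -6(s - 2)(s + 1), so g'(5) = -108.
Gradient descent moves in the -g' direction, i.e. s is increasing.
There is no critical point above s=5, and g' keeps the same sign, so the iterate runs off to +∞.

diverges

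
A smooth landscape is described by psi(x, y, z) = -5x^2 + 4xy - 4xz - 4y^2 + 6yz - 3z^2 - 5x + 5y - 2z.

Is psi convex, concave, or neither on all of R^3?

psi is quadratic, so its Hessian is the constant matrix H = [[-10, 4, -4], [4, -8, 6], [-4, 6, -6]].
Leading principal minors: -10, 64, -88.
Signs alternate −, +, − ⇒ H ≺ 0 ⇒ concave.

concave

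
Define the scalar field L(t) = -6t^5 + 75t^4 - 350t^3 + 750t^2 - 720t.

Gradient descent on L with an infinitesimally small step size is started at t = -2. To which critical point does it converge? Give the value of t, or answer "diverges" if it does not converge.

L'(t) = -30(t - 4)(t - 3)(t - 2)(t - 1), so L'(-2) = -10800.
Gradient descent moves in the -L' direction, i.e. t is increasing.
The nearest critical point in that direction is t = 1, where L'' = 180 > 0 (a local minimum). The iterate converges there.

1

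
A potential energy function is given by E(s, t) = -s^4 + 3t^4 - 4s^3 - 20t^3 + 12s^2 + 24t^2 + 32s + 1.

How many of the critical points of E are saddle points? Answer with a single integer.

E separates as a function of s plus a function of t, so ∇E=0 decouples.
∂E/∂s = -4(s - 2)(s + 1)(s + 4) = 0 at s ∈ {-4, -1, 2}; ∂E/∂t = 12t(t - 4)(t - 1) = 0 at t ∈ {0, 1, 4}.
The Hessian is diagonal: diag(E_ss, E_tt). Second derivatives: E_ss(-4)=-72, E_ss(-1)=36, E_ss(2)=-72; E_tt(0)=48, E_tt(1)=-36, E_tt(4)=144.
Saddle points occur where the two diagonal entries have opposite signs: (-4, 0), (-4, 4), (-1, 1), (2, 0), (2, 4). Count: 5.

5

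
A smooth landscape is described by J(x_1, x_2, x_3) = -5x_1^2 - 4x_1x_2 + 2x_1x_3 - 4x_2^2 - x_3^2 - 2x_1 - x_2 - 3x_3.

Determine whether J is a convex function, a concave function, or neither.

concave

J is quadratic, so its Hessian is the constant matrix H = [[-10, -4, 2], [-4, -8, 0], [2, 0, -2]].
Leading principal minors: -10, 64, -96.
Signs alternate −, +, − ⇒ H ≺ 0 ⇒ concave.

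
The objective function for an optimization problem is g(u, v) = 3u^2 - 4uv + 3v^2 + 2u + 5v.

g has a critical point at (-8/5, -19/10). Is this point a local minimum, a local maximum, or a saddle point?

local minimum

The Hessian of g is constant: H = [[6, -4], [-4, 6]].
det(H) = 6·6 − (-4)² = 20.
det(H) > 0 and tr(H) = 12 > 0, so H is positive definite and the point is a local minimum.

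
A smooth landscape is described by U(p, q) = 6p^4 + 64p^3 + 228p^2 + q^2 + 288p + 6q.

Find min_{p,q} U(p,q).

U(p,q) separates as A(p) + B(q), so its minimum is min A + min B.
A'(p) = 24(p + 1)(p + 3)(p + 4) vanishes at p ∈ {-4, -3, -1}; B'(q) = 2q + 6 vanishes at q ∈ {-3}.
Local minima of A (where A''>0): A(-4)=-64, A(-1)=-118. Local minima of B: B(-3)=-9.
So the global minimum of U is A(-1) + B(-3) = -118 − 9 = -127, attained at (-1, -3).

-127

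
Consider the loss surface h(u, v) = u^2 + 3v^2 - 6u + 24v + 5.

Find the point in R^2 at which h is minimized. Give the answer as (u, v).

(3, -4)

h(u,v) separates as P(u) + Q(v) + 5, so its minimum is min P + min Q + 5.
P'(u) = 2u - 6 vanishes at u ∈ {3}; Q'(v) = 6v + 24 vanishes at v ∈ {-4}.
Local minima of P (where P''>0): P(3)=-9. Local minima of Q: Q(-4)=-48.
So the global minimum of h is P(3) + Q(-4) + 5 = -9 − 48 + 5 = -52, attained at (3, -4).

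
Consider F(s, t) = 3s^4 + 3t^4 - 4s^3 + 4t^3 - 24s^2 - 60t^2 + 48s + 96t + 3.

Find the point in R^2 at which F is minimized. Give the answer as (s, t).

F(s,t) separates as P(s) + Q(t) + 3, so its minimum is min P + min Q + 3.
P'(s) = 12(s - 2)(s - 1)(s + 2) vanishes at s ∈ {-2, 1, 2}; Q'(t) = 12(t - 2)(t - 1)(t + 4) vanishes at t ∈ {-4, 1, 2}.
Local minima of P (where P''>0): P(-2)=-112, P(2)=16. Local minima of Q: Q(-4)=-832, Q(2)=32.
So the global minimum of F is P(-2) + Q(-4) + 3 = -112 − 832 + 3 = -941, attained at (-2, -4).

(-2, -4)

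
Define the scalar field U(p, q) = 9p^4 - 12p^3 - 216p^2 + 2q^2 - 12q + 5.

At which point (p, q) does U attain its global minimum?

(4, 3)

U(p,q) separates as A(p) + B(q) + 5, so its minimum is min A + min B + 5.
A'(p) = 36p(p - 4)(p + 3) vanishes at p ∈ {-3, 0, 4}; B'(q) = 4q - 12 vanishes at q ∈ {3}.
Local minima of A (where A''>0): A(-3)=-891, A(4)=-1920. Local minima of B: B(3)=-18.
So the global minimum of U is A(4) + B(3) + 5 = -1920 − 18 + 5 = -1933, attained at (4, 3).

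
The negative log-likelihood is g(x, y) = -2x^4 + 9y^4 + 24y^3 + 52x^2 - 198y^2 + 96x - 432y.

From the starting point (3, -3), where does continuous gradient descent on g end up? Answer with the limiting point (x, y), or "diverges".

(-1, -4)

g is separable, so gradient descent decouples: x follows -∂g/∂x, y follows -∂g/∂y.
∂g/∂x = -8(x - 4)(x + 1)(x + 3); at x=3 this is 192, so x decreases.
∂g/∂y = 36(y - 3)(y + 1)(y + 4); at y=-3 this is 432, so y decreases.
x converges to its nearest critical value -1 (a local min of the x-part); y converges to -4. The iterate converges to (-1, -4).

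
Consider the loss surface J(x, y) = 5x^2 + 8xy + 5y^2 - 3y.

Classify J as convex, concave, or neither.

J is quadratic, so its Hessian is the constant matrix H = [[10, 8], [8, 10]].
det(H) = 36, tr(H) = 20.
det(H) > 0 and tr(H) > 0, so H is positive definite everywhere: convex.

convex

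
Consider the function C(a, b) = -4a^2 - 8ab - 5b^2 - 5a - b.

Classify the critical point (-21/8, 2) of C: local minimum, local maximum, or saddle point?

local maximum

The Hessian of C is constant: H = [[-8, -8], [-8, -10]].
det(H) = (-8)·(-10) − (-8)² = 16.
det(H) > 0 and tr(H) = -18 < 0, so H is negative definite and the point is a local maximum.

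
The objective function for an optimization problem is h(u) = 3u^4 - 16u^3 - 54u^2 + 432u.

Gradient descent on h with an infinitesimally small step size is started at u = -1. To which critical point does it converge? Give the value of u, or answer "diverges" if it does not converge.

-3

h'(u) = 12(u - 4)(u - 3)(u + 3), so h'(-1) = 480.
Gradient descent moves in the -h' direction, i.e. u is decreasing.
The nearest critical point in that direction is u = -3, where h'' = 504 > 0 (a local minimum). The iterate converges there.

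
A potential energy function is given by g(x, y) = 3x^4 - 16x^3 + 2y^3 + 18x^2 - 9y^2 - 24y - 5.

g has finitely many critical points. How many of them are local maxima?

g separates as a function of x plus a function of y, so ∇g=0 decouples.
∂g/∂x = 12x(x - 3)(x - 1) = 0 at x ∈ {0, 1, 3}; ∂g/∂y = 6(y - 4)(y + 1) = 0 at y ∈ {-1, 4}.
The Hessian is diagonal: diag(g_xx, g_yy). Second derivatives: g_xx(0)=36, g_xx(1)=-24, g_xx(3)=72; g_yy(-1)=-30, g_yy(4)=30.
Local maxima occur where both diagonal entries negative: (1, -1). Count: 1.

1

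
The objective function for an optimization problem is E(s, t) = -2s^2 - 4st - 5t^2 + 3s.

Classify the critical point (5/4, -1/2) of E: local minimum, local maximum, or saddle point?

local maximum

The Hessian of E is constant: H = [[-4, -4], [-4, -10]].
det(H) = (-4)·(-10) − (-4)² = 24.
det(H) > 0 and tr(H) = -14 < 0, so H is negative definite and the point is a local maximum.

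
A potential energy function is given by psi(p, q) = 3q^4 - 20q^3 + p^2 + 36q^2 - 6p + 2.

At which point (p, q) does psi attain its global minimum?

psi(p,q) separates as A(p) + B(q) + 2, so its minimum is min A + min B + 2.
A'(p) = 2p - 6 vanishes at p ∈ {3}; B'(q) = 12q(q - 3)(q - 2) vanishes at q ∈ {0, 2, 3}.
Local minima of A (where A''>0): A(3)=-9. Local minima of B: B(0)=0, B(3)=27.
So the global minimum of psi is A(3) + B(0) + 2 = -9 + 0 + 2 = -7, attained at (3, 0).

(3, 0)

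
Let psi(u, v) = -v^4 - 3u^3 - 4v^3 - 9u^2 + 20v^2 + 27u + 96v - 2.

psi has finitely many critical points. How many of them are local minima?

psi separates as a function of u plus a function of v, so ∇psi=0 decouples.
∂psi/∂u = -9(u - 1)(u + 3) = 0 at u ∈ {-3, 1}; ∂psi/∂v = -4(v - 3)(v + 2)(v + 4) = 0 at v ∈ {-4, -2, 3}.
The Hessian is diagonal: diag(psi_uu, psi_vv). Second derivatives: psi_uu(-3)=36, psi_uu(1)=-36; psi_vv(-4)=-56, psi_vv(-2)=40, psi_vv(3)=-140.
Local minima occur where both diagonal entries positive: (-3, -2). Count: 1.

1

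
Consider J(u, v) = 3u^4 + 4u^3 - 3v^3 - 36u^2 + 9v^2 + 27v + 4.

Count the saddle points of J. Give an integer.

J separates as a function of u plus a function of v, so ∇J=0 decouples.
∂J/∂u = 12u(u - 2)(u + 3) = 0 at u ∈ {-3, 0, 2}; ∂J/∂v = -9(v - 3)(v + 1) = 0 at v ∈ {-1, 3}.
The Hessian is diagonal: diag(J_uu, J_vv). Second derivatives: J_uu(-3)=180, J_uu(0)=-72, J_uu(2)=120; J_vv(-1)=36, J_vv(3)=-36.
Saddle points occur where the two diagonal entries have opposite signs: (-3, 3), (0, -1), (2, 3). Count: 3.

3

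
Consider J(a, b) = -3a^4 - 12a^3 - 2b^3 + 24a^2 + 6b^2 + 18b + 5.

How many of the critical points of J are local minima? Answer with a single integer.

1

J separates as a function of a plus a function of b, so ∇J=0 decouples.
∂J/∂a = -12a(a - 1)(a + 4) = 0 at a ∈ {-4, 0, 1}; ∂J/∂b = -6(b - 3)(b + 1) = 0 at b ∈ {-1, 3}.
The Hessian is diagonal: diag(J_aa, J_bb). Second derivatives: J_aa(-4)=-240, J_aa(0)=48, J_aa(1)=-60; J_bb(-1)=24, J_bb(3)=-24.
Local minima occur where both diagonal entries positive: (0, -1). Count: 1.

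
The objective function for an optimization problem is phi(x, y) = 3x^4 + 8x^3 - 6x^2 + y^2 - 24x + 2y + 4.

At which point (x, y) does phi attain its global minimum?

phi(x,y) separates as P(x) + Q(y) + 4, so its minimum is min P + min Q + 4.
P'(x) = 12(x - 1)(x + 1)(x + 2) vanishes at x ∈ {-2, -1, 1}; Q'(y) = 2y + 2 vanishes at y ∈ {-1}.
Local minima of P (where P''>0): P(-2)=8, P(1)=-19. Local minima of Q: Q(-1)=-1.
So the global minimum of phi is P(1) + Q(-1) + 4 = -19 − 1 + 4 = -16, attained at (1, -1).

(1, -1)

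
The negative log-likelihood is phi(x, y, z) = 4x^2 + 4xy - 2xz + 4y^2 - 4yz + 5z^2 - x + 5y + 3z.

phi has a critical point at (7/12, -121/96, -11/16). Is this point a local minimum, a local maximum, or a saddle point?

The Hessian is constant: H = [[8, 4, -2], [4, 8, -4], [-2, -4, 10]].
Leading principal minors: Δ₁ = 8, Δ₂ = 48, Δ₃ = 384.
All leading minors are positive, so H is positive definite: a local minimum.

local minimum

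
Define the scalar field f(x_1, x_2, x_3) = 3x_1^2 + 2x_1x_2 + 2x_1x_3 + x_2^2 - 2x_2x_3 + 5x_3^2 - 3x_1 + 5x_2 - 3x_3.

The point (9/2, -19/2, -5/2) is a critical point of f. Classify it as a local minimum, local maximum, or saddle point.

The Hessian is constant: H = [[6, 2, 2], [2, 2, -2], [2, -2, 10]].
Leading principal minors: Δ₁ = 6, Δ₂ = 8, Δ₃ = 32.
All leading minors are positive, so H is positive definite: a local minimum.

local minimum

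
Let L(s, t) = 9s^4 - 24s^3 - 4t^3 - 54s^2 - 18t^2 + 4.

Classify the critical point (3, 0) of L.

saddle point

The mixed partial ∂²L/∂s∂t is 0, so the Hessian at any point is diag(L_ss, L_tt) = diag(36(3s^2 - 4s - 3), -12(2t + 3)).
At (3, 0): H = diag(432, -36).
The eigenvalues have opposite signs, so H is indefinite: a saddle point.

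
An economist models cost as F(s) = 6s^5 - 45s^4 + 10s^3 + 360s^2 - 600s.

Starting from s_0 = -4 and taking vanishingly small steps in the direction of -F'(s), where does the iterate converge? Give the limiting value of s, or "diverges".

diverges

F'(s) = 30(s - 5)(s - 2)(s - 1)(s + 2), so F'(-4) = 16200.
Gradient descent moves in the -F' direction, i.e. s is decreasing.
There is no critical point below s=-4, and F' keeps the same sign, so the iterate runs off to −∞.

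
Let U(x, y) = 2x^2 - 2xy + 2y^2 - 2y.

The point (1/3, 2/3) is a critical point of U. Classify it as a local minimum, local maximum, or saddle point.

local minimum

The Hessian of U is constant: H = [[4, -2], [-2, 4]].
det(H) = 4·4 − (-2)² = 12.
det(H) > 0 and tr(H) = 8 > 0, so H is positive definite and the point is a local minimum.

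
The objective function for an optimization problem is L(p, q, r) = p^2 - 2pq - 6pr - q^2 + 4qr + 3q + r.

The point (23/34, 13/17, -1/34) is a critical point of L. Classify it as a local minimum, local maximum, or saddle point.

The Hessian is constant: H = [[2, -2, -6], [-2, -2, 4], [-6, 4, 0]].
Leading principal minors: Δ₁ = 2, Δ₂ = -8, Δ₃ = 136.
The minors fit neither the all-positive nor the alternating-sign pattern, so H is indefinite: a saddle point.

saddle point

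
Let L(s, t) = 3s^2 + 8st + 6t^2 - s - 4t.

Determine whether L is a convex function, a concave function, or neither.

convex

L is quadratic, so its Hessian is the constant matrix H = [[6, 8], [8, 12]].
det(H) = 8, tr(H) = 18.
det(H) > 0 and tr(H) > 0, so H is positive definite everywhere: convex.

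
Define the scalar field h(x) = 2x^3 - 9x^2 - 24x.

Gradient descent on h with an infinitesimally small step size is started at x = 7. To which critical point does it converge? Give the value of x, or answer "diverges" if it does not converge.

h'(x) = 6(x - 4)(x + 1), so h'(7) = 144.
Gradient descent moves in the -h' direction, i.e. x is decreasing.
The nearest critical point in that direction is x = 4, where h'' = 30 > 0 (a local minimum). The iterate converges there.

4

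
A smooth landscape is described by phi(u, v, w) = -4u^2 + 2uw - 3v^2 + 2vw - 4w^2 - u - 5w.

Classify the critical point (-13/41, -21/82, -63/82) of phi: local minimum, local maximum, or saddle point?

local maximum

The Hessian is constant: H = [[-8, 0, 2], [0, -6, 2], [2, 2, -8]].
Leading principal minors: Δ₁ = -8, Δ₂ = 48, Δ₃ = -328.
The minors alternate sign starting negative (−, +, −), so H is negative definite: a local maximum.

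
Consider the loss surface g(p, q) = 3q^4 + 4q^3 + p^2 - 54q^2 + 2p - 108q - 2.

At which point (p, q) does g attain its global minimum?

g(p,q) separates as A(p) + B(q) − 2, so its minimum is min A + min B − 2.
A'(p) = 2p + 2 vanishes at p ∈ {-1}; B'(q) = 12(q - 3)(q + 1)(q + 3) vanishes at q ∈ {-3, -1, 3}.
Local minima of A (where A''>0): A(-1)=-1. Local minima of B: B(-3)=-27, B(3)=-459.
So the global minimum of g is A(-1) + B(3) − 2 = -1 − 459 − 2 = -462, attained at (-1, 3).

(-1, 3)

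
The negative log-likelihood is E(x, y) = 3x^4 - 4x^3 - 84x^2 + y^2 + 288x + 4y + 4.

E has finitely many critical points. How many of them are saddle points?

1

E separates as a function of x plus a function of y, so ∇E=0 decouples.
∂E/∂x = 12(x - 3)(x - 2)(x + 4) = 0 at x ∈ {-4, 2, 3}; ∂E/∂y = 2(y + 2) = 0 at y ∈ {-2}.
The Hessian is diagonal: diag(E_xx, E_yy). Second derivatives: E_xx(-4)=504, E_xx(2)=-72, E_xx(3)=84; E_yy(-2)=2.
Saddle points occur where the two diagonal entries have opposite signs: (2, -2). Count: 1.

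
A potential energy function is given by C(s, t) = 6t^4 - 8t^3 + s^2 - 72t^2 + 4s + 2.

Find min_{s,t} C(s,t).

-380

C(s,t) separates as P(s) + Q(t) + 2, so its minimum is min P + min Q + 2.
P'(s) = 2s + 4 vanishes at s ∈ {-2}; Q'(t) = 24t(t - 3)(t + 2) vanishes at t ∈ {-2, 0, 3}.
Local minima of P (where P''>0): P(-2)=-4. Local minima of Q: Q(-2)=-128, Q(3)=-378.
So the global minimum of C is P(-2) + Q(3) + 2 = -4 − 378 + 2 = -380, attained at (-2, 3).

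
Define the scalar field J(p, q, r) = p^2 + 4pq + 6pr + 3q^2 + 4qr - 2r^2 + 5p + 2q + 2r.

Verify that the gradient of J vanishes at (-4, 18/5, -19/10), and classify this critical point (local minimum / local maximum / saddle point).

∇J = (2p + 4q + 6r + 5, 4p + 6q + 4r + 2, 6p + 4q - 4r + 2); substituting (-4, 18/5, -19/10) gives ∇J = (0, 0, 0), so (-4, 18/5, -19/10) is indeed a critical point.
The Hessian is constant: H = [[2, 4, 6], [4, 6, 4], [6, 4, -4]].
Leading principal minors: Δ₁ = 2, Δ₂ = -4, Δ₃ = -40.
The minors fit neither the all-positive nor the alternating-sign pattern, so H is indefinite: a saddle point.

saddle point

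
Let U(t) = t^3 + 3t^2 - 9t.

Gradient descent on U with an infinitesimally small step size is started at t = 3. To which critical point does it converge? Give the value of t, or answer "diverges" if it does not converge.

U'(t) = 3(t - 1)(t + 3), so U'(3) = 36.
Gradient descent moves in the -U' direction, i.e. t is decreasing.
The nearest critical point in that direction is t = 1, where U'' = 12 > 0 (a local minimum). The iterate converges there.

1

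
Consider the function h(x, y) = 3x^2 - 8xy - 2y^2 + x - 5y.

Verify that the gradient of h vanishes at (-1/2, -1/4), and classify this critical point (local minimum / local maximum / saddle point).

∇h = (6x - 8y + 1, -8x - 4y - 5); substituting (-1/2, -1/4) gives ∇h = (0, 0), so (-1/2, -1/4) is indeed a critical point.
The Hessian of h is constant: H = [[6, -8], [-8, -4]].
det(H) = 6·(-4) − (-8)² = -88.
Since det(H) < 0, H is indefinite and the critical point is a saddle point.

saddle point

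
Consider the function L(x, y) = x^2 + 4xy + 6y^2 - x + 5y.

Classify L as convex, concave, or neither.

L is quadratic, so its Hessian is the constant matrix H = [[2, 4], [4, 12]].
det(H) = 8, tr(H) = 14.
det(H) > 0 and tr(H) > 0, so H is positive definite everywhere: convex.

convex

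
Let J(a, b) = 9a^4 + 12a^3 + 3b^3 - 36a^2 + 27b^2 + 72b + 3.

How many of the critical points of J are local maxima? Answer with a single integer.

1

J separates as a function of a plus a function of b, so ∇J=0 decouples.
∂J/∂a = 36a(a - 1)(a + 2) = 0 at a ∈ {-2, 0, 1}; ∂J/∂b = 9(b + 2)(b + 4) = 0 at b ∈ {-4, -2}.
The Hessian is diagonal: diag(J_aa, J_bb). Second derivatives: J_aa(-2)=216, J_aa(0)=-72, J_aa(1)=108; J_bb(-4)=-18, J_bb(-2)=18.
Local maxima occur where both diagonal entries negative: (0, -4). Count: 1.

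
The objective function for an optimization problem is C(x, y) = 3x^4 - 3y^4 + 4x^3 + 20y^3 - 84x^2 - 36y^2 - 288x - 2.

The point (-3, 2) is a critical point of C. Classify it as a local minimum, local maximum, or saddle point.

The mixed partial ∂²C/∂x∂y is 0, so the Hessian at any point is diag(C_xx, C_yy) = diag(12(3x^2 + 2x - 14), 12(-3y^2 + 10y - 6)).
At (-3, 2): H = diag(84, 24).
Both eigenvalues are positive, so H is positive definite: a local minimum.

local minimum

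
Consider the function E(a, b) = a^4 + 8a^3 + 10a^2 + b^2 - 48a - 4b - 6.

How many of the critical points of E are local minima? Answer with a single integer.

E separates as a function of a plus a function of b, so ∇E=0 decouples.
∂E/∂a = 4(a - 1)(a + 3)(a + 4) = 0 at a ∈ {-4, -3, 1}; ∂E/∂b = 2(b - 2) = 0 at b ∈ {2}.
The Hessian is diagonal: diag(E_aa, E_bb). Second derivatives: E_aa(-4)=20, E_aa(-3)=-16, E_aa(1)=80; E_bb(2)=2.
Local minima occur where both diagonal entries positive: (-4, 2), (1, 2). Count: 2.

2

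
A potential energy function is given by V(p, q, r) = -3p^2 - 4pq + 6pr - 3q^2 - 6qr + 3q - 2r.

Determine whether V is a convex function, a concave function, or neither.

V is quadratic, so its Hessian is the constant matrix H = [[-6, -4, 6], [-4, -6, -6], [6, -6, 0]].
Leading principal minors: -6, 20, 720.
Neither pattern holds ⇒ H is indefinite ⇒ neither convex nor concave.

neither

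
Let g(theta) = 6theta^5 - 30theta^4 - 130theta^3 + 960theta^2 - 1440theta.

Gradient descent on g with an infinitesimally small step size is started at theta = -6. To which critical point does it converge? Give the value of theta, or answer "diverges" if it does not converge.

diverges

g'(theta) = 30(theta - 4)(theta - 3)(theta - 1)(theta + 4), so g'(-6) = 37800.
Gradient descent moves in the -g' direction, i.e. theta is decreasing.
There is no critical point below theta=-6, and g' keeps the same sign, so the iterate runs off to −∞.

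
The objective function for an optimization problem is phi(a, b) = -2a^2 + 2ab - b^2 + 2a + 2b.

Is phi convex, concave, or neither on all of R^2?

concave

phi is quadratic, so its Hessian is the constant matrix H = [[-4, 2], [2, -2]].
det(H) = 4, tr(H) = -6.
det(H) > 0 and tr(H) < 0, so H is negative definite everywhere: concave.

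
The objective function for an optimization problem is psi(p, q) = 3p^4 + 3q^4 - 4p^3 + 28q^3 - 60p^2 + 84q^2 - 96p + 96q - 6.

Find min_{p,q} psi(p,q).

-902

psi(p,q) separates as A(p) + B(q) − 6, so its minimum is min A + min B − 6.
A'(p) = 12(p - 4)(p + 1)(p + 2) vanishes at p ∈ {-2, -1, 4}; B'(q) = 12(q + 1)(q + 2)(q + 4) vanishes at q ∈ {-4, -2, -1}.
Local minima of A (where A''>0): A(-2)=32, A(4)=-832. Local minima of B: B(-4)=-64, B(-1)=-37.
So the global minimum of psi is A(4) + B(-4) − 6 = -832 − 64 − 6 = -902, attained at (4, -4).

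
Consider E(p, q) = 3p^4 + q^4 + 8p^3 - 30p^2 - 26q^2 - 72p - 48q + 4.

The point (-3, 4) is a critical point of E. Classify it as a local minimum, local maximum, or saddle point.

The mixed partial ∂²E/∂p∂q is 0, so the Hessian at any point is diag(E_pp, E_qq) = diag(12(3p^2 + 4p - 5), 4(3q^2 - 13)).
At (-3, 4): H = diag(120, 140).
Both eigenvalues are positive, so H is positive definite: a local minimum.

local minimum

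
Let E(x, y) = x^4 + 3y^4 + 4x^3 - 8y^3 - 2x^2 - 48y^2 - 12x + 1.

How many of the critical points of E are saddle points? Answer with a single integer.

4

E separates as a function of x plus a function of y, so ∇E=0 decouples.
∂E/∂x = 4(x - 1)(x + 1)(x + 3) = 0 at x ∈ {-3, -1, 1}; ∂E/∂y = 12y(y - 4)(y + 2) = 0 at y ∈ {-2, 0, 4}.
The Hessian is diagonal: diag(E_xx, E_yy). Second derivatives: E_xx(-3)=32, E_xx(-1)=-16, E_xx(1)=32; E_yy(-2)=144, E_yy(0)=-96, E_yy(4)=288.
Saddle points occur where the two diagonal entries have opposite signs: (-3, 0), (-1, -2), (-1, 4), (1, 0). Count: 4.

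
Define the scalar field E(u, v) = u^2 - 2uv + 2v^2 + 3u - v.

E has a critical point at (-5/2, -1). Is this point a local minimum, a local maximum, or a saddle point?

local minimum

The Hessian of E is constant: H = [[2, -2], [-2, 4]].
det(H) = 2·4 − (-2)² = 4.
det(H) > 0 and tr(H) = 6 > 0, so H is positive definite and the point is a local minimum.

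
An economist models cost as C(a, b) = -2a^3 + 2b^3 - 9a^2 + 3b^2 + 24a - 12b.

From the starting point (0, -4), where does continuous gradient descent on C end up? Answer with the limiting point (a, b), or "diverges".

diverges

C is separable, so gradient descent decouples: a follows -∂C/∂a, b follows -∂C/∂b.
∂C/∂a = -6(a - 1)(a + 4); at a=0 this is 24, so a decreases.
∂C/∂b = 6(b - 1)(b + 2); at b=-4 this is 60, so b decreases.
The b-coordinate has no critical point in that direction and runs off to infinity.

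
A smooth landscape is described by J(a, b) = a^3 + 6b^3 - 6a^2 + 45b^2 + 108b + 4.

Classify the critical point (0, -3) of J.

local maximum

The mixed partial ∂²J/∂a∂b is 0, so the Hessian at any point is diag(J_aa, J_bb) = diag(6(a - 2), 18(2b + 5)).
At (0, -3): H = diag(-12, -18).
Both eigenvalues are negative, so H is negative definite: a local maximum.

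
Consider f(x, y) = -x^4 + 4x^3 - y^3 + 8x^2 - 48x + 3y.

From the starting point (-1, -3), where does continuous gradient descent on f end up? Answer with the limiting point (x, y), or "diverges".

(2, -1)

f is separable, so gradient descent decouples: x follows -∂f/∂x, y follows -∂f/∂y.
∂f/∂x = -4(x - 3)(x - 2)(x + 2); at x=-1 this is -48, so x increases.
∂f/∂y = -3(y - 1)(y + 1); at y=-3 this is -24, so y increases.
x converges to its nearest critical value 2 (a local min of the x-part); y converges to -1. The iterate converges to (2, -1).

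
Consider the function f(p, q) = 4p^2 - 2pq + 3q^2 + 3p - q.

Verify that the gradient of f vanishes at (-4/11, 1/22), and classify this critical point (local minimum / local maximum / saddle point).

local minimum

∇f = (8p - 2q + 3, -2p + 6q - 1); substituting (-4/11, 1/22) gives ∇f = (0, 0), so (-4/11, 1/22) is indeed a critical point.
The Hessian of f is constant: H = [[8, -2], [-2, 6]].
det(H) = 8·6 − (-2)² = 44.
det(H) > 0 and tr(H) = 14 > 0, so H is positive definite and the point is a local minimum.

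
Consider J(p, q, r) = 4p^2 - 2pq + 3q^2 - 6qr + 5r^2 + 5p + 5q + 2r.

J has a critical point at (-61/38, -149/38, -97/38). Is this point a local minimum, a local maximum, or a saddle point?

local minimum

The Hessian is constant: H = [[8, -2, 0], [-2, 6, -6], [0, -6, 10]].
Leading principal minors: Δ₁ = 8, Δ₂ = 44, Δ₃ = 152.
All leading minors are positive, so H is positive definite: a local minimum.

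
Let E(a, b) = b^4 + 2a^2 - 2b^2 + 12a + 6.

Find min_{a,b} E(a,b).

-13

E(a,b) separates as P(a) + Q(b) + 6, so its minimum is min P + min Q + 6.
P'(a) = 4a + 12 vanishes at a ∈ {-3}; Q'(b) = 4b(b - 1)(b + 1) vanishes at b ∈ {-1, 0, 1}.
Local minima of P (where P''>0): P(-3)=-18. Local minima of Q: Q(-1)=-1, Q(1)=-1.
So the global minimum of E is P(-3) + Q(-1) + 6 = -18 − 1 + 6 = -13, attained at (-3, -1).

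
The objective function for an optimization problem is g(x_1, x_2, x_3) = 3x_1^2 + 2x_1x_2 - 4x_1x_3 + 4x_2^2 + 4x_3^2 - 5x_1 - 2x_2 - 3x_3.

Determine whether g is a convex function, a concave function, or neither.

convex

g is quadratic, so its Hessian is the constant matrix H = [[6, 2, -4], [2, 8, 0], [-4, 0, 8]].
Leading principal minors: 6, 44, 224.
All positive ⇒ H ≻ 0 ⇒ convex.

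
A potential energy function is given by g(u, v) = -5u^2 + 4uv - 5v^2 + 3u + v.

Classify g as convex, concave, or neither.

g is quadratic, so its Hessian is the constant matrix H = [[-10, 4], [4, -10]].
det(H) = 84, tr(H) = -20.
det(H) > 0 and tr(H) < 0, so H is negative definite everywhere: concave.

concave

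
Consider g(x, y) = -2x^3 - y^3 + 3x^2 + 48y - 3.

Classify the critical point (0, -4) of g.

local minimum

The mixed partial ∂²g/∂x∂y is 0, so the Hessian at any point is diag(g_xx, g_yy) = diag(6(-2x + 1), -6y).
At (0, -4): H = diag(6, 24).
Both eigenvalues are positive, so H is positive definite: a local minimum.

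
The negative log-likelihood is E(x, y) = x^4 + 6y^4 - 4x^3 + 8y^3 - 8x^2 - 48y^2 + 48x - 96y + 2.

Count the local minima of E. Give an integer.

E separates as a function of x plus a function of y, so ∇E=0 decouples.
∂E/∂x = 4(x - 3)(x - 2)(x + 2) = 0 at x ∈ {-2, 2, 3}; ∂E/∂y = 24(y - 2)(y + 1)(y + 2) = 0 at y ∈ {-2, -1, 2}.
The Hessian is diagonal: diag(E_xx, E_yy). Second derivatives: E_xx(-2)=80, E_xx(2)=-16, E_xx(3)=20; E_yy(-2)=96, E_yy(-1)=-72, E_yy(2)=288.
Local minima occur where both diagonal entries positive: (-2, -2), (-2, 2), (3, -2), (3, 2). Count: 4.

4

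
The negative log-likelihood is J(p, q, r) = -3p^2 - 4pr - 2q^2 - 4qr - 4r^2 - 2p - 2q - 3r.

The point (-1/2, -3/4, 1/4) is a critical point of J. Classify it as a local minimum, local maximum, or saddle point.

The Hessian is constant: H = [[-6, 0, -4], [0, -4, -4], [-4, -4, -8]].
Leading principal minors: Δ₁ = -6, Δ₂ = 24, Δ₃ = -32.
The minors alternate sign starting negative (−, +, −), so H is negative definite: a local maximum.

local maximum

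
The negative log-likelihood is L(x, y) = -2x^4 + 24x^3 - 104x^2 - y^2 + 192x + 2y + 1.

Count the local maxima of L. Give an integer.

2

L separates as a function of x plus a function of y, so ∇L=0 decouples.
∂L/∂x = -8(x - 4)(x - 3)(x - 2) = 0 at x ∈ {2, 3, 4}; ∂L/∂y = -2(y - 1) = 0 at y ∈ {1}.
The Hessian is diagonal: diag(L_xx, L_yy). Second derivatives: L_xx(2)=-16, L_xx(3)=8, L_xx(4)=-16; L_yy(1)=-2.
Local maxima occur where both diagonal entries negative: (2, 1), (4, 1). Count: 2.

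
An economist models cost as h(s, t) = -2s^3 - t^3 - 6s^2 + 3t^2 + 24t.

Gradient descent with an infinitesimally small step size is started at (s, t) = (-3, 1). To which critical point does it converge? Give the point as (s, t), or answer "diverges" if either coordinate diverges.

h is separable, so gradient descent decouples: s follows -∂h/∂s, t follows -∂h/∂t.
∂h/∂s = -6s(s + 2); at s=-3 this is -18, so s increases.
∂h/∂t = -3(t - 4)(t + 2); at t=1 this is 27, so t decreases.
s converges to its nearest critical value -2 (a local min of the s-part); t converges to -2. The iterate converges to (-2, -2).

(-2, -2)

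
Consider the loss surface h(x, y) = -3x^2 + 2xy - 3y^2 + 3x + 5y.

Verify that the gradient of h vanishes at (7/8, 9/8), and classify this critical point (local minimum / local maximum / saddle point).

∇h = (-6x + 2y + 3, 2x - 6y + 5); substituting (7/8, 9/8) gives ∇h = (0, 0), so (7/8, 9/8) is indeed a critical point.
The Hessian of h is constant: H = [[-6, 2], [2, -6]].
det(H) = (-6)·(-6) − 2² = 32.
det(H) > 0 and tr(H) = -12 < 0, so H is negative definite and the point is a local maximum.

local maximum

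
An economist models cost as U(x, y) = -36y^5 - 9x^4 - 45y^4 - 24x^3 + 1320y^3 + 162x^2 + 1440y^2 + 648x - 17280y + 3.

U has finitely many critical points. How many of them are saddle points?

6

U separates as a function of x plus a function of y, so ∇U=0 decouples.
∂U/∂x = -36(x - 3)(x + 2)(x + 3) = 0 at x ∈ {-3, -2, 3}; ∂U/∂y = -180(y - 4)(y - 2)(y + 3)(y + 4) = 0 at y ∈ {-4, -3, 2, 4}.
The Hessian is diagonal: diag(U_xx, U_yy). Second derivatives: U_xx(-3)=-216, U_xx(-2)=180, U_xx(3)=-1080; U_yy(-4)=8640, U_yy(-3)=-6300, U_yy(2)=10800, U_yy(4)=-20160.
Saddle points occur where the two diagonal entries have opposite signs: (-3, -4), (-3, 2), (-2, -3), (-2, 4), (3, -4), (3, 2). Count: 6.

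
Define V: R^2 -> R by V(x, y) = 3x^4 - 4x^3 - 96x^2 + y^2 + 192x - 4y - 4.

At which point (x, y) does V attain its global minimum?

(-4, 2)

V(x,y) separates as P(x) + Q(y) − 4, so its minimum is min P + min Q − 4.
P'(x) = 12(x - 4)(x - 1)(x + 4) vanishes at x ∈ {-4, 1, 4}; Q'(y) = 2y - 4 vanishes at y ∈ {2}.
Local minima of P (where P''>0): P(-4)=-1280, P(4)=-256. Local minima of Q: Q(2)=-4.
So the global minimum of V is P(-4) + Q(2) − 4 = -1280 − 4 − 4 = -1288, attained at (-4, 2).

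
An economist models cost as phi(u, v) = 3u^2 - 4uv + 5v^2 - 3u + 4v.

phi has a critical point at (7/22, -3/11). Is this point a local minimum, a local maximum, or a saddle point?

local minimum

The Hessian of phi is constant: H = [[6, -4], [-4, 10]].
det(H) = 6·10 − (-4)² = 44.
det(H) > 0 and tr(H) = 16 > 0, so H is positive definite and the point is a local minimum.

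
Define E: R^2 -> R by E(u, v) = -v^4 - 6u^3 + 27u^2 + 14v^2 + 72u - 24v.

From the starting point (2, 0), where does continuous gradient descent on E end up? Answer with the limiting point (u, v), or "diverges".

(-1, 1)

E is separable, so gradient descent decouples: u follows -∂E/∂u, v follows -∂E/∂v.
∂E/∂u = -18(u - 4)(u + 1); at u=2 this is 108, so u decreases.
∂E/∂v = -4(v - 2)(v - 1)(v + 3); at v=0 this is -24, so v increases.
u converges to its nearest critical value -1 (a local min of the u-part); v converges to 1. The iterate converges to (-1, 1).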